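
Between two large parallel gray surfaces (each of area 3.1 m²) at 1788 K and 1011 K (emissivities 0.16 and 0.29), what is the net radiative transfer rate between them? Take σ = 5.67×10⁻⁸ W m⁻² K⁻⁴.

Q ≈ 1.85×10^5 W

For two large parallel gray plates, q = σ(T₁⁴ − T₂⁴) / (1/ε₁ + 1/ε₂ − 1).
1/ε₁ + 1/ε₂ − 1 = 1/0.16 + 1/0.29 − 1 = 8.698.
T₁⁴ − T₂⁴ = 1.02×10^13 − 1.04×10^12 = 9.18×10^12 K⁴.
q = 5.67×10⁻⁸ × 9.18×10^12 / 8.698 = 59800 W/m².
Q = q·A = 59800 × 3.1 = 1.85×10^5 W.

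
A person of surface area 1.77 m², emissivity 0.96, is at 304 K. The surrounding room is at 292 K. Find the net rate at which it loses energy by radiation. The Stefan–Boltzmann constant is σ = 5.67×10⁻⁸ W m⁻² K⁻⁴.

Q = εσA(T⁴ − T_s⁴). T⁴ − T_s⁴ = (304)⁴ − (292)⁴ = 8.54×10^9 − 7.27×10^9 = 1.27×10^9 K⁴.
Q = 0.96 × 5.67×10⁻⁸ × 1.77 × 1.27×10^9 = 122 W.

Q ≈ 122 W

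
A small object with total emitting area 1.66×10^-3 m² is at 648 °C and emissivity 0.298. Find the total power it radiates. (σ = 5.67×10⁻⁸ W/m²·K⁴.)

P ≈ 20.2 W

648 °C = 921 K.
Stefan–Boltzmann: P = εσAT⁴ = 0.298 × 5.67×10⁻⁸ × 1.66×10^-3 × (921)⁴ = 0.298 × 5.67×10⁻⁸ × 1.66×10^-3 × 7.20×10^11.
P = 20.2 W.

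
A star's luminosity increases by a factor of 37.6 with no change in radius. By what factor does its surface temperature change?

factor ≈ 2.48

P ∝ T⁴ ⇒ T ∝ P^(1/4), so T scales by (37.6)^(1/4) = 2.48.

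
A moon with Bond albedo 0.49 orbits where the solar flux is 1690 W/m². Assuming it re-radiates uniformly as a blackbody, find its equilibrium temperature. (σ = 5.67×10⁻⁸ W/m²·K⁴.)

T ≈ 248 K

Power absorbed = (1−a)S·πR²; power emitted = 4πR²σT⁴. Equating and cancelling πR²:
T = ((1−a)S / 4σ)^(1/4) = (862 / (4 × 5.67×10⁻⁸))^(1/4) = (3.80×10^9)^(1/4).
T = 248 K.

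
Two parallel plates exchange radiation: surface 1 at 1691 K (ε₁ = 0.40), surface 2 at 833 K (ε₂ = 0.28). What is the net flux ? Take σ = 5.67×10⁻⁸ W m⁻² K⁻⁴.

For two large parallel gray plates, q = σ(T₁⁴ − T₂⁴) / (1/ε₁ + 1/ε₂ − 1).
1/ε₁ + 1/ε₂ − 1 = 1/0.40 + 1/0.28 − 1 = 5.071.
T₁⁴ − T₂⁴ = 8.18×10^12 − 4.81×10^11 = 7.70×10^12 K⁴.
q = 5.67×10⁻⁸ × 7.70×10^12 / 5.071 = 86000 W/m².

q ≈ 86000 W/m²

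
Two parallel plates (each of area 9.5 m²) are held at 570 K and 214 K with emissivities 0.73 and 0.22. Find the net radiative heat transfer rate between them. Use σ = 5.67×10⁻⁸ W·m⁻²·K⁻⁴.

For two large parallel gray plates, q = σ(T₁⁴ − T₂⁴) / (1/ε₁ + 1/ε₂ − 1).
1/ε₁ + 1/ε₂ − 1 = 1/0.73 + 1/0.22 − 1 = 4.915.
T₁⁴ − T₂⁴ = 1.06×10^11 − 2.10×10^9 = 1.03×10^11 K⁴.
q = 5.67×10⁻⁸ × 1.03×10^11 / 4.915 = 1190 W/m².
Q = q·A = 1190 × 9.5 = 11300 W.

Q ≈ 11300 W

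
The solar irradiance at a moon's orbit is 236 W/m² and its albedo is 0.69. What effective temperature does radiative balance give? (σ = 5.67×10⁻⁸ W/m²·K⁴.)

Power absorbed = (1−a)S·πR²; power emitted = 4πR²σT⁴. Equating and cancelling πR²:
T = ((1−a)S / 4σ)^(1/4) = (73.2 / (4 × 5.67×10⁻⁸))^(1/4) = (3.23×10^8)^(1/4).
T = 134 K.

T ≈ 134 K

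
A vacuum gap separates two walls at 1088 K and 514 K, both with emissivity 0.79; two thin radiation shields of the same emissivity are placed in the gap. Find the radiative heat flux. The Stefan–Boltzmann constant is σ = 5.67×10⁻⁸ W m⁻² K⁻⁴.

Each of the 3 gaps contributes resistance (2/ε − 1) = 2/0.79 − 1 = 1.532; total = 4.595.
q = σ(T₁⁴ − T₂⁴) / 4.595 = 5.67×10⁻⁸ × 1.33×10^12 / 4.595 = 16400 W/m².

q ≈ 16400 W/m²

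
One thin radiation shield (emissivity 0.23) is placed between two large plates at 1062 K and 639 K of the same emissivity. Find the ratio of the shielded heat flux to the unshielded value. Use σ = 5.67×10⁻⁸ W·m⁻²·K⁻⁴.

With N identical shields there are N+1 = 2 gaps in series, each with the same radiative resistance, so the flux falls to 1/(N+1) of its unshielded value.

ratio ≈ 0.500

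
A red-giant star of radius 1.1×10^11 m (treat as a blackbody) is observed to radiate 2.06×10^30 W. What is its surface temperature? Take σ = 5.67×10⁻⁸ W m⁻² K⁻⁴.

A = 4πr² = 4π × (1.1×10^11)² = 1.52×10^23 m².
From P = σAT⁴, T = (P / σA)^(1/4) = (2.06×10^30 / (5.67×10⁻⁸ × 1.52×10^23))^(1/4).
T = (2.39×10^14)^(1/4) = 3930 K.

T ≈ 3930 K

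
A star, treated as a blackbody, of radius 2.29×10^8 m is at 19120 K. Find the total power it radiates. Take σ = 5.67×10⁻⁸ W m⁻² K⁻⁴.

A = 4πr² = 4π × (2.29×10^8)² = 6.59×10^17 m².
P = σAT⁴ = 5.67×10⁻⁸ × 6.59×10^17 × (19120)⁴ = 5.67×10⁻⁸ × 6.59×10^17 × 1.34×10^17.
P = 4.99×10^27 W.

P ≈ 4.99×10^27 W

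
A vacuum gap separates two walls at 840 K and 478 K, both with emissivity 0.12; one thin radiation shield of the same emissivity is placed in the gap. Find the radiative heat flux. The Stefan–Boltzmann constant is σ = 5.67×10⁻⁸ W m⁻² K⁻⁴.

Each of the 2 gaps contributes resistance (2/ε − 1) = 2/0.12 − 1 = 15.67; total = 31.33.
q = σ(T₁⁴ − T₂⁴) / 31.33 = 5.67×10⁻⁸ × 4.46×10^11 / 31.33 = 806 W/m².

q ≈ 806 W/m²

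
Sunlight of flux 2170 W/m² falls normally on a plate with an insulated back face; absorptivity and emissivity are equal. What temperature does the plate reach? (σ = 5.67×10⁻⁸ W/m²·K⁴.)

Absorbed flux αS = emitted flux εσT⁴ (one radiating face); with α = ε, T = (S/σ)^(1/4).
T = (2170 / 5.67×10⁻⁸)^(1/4) = (3.83×10^10)^(1/4).
T = 442 K.

T ≈ 442 K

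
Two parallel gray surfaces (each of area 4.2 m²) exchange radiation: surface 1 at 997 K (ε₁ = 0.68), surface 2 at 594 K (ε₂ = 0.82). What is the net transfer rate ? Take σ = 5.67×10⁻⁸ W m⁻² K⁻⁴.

For two large parallel gray plates, q = σ(T₁⁴ − T₂⁴) / (1/ε₁ + 1/ε₂ − 1).
1/ε₁ + 1/ε₂ − 1 = 1/0.68 + 1/0.82 − 1 = 1.690.
T₁⁴ − T₂⁴ = 9.88×10^11 − 1.24×10^11 = 8.64×10^11 K⁴.
q = 5.67×10⁻⁸ × 8.64×10^11 / 1.690 = 29000 W/m².
Q = q·A = 29000 × 4.2 = 1.22×10^5 W.

Q ≈ 1.22×10^5 W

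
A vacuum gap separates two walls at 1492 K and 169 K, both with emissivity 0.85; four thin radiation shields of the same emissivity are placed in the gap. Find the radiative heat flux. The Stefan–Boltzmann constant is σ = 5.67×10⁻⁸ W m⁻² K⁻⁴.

q ≈ 41500 W/m²

Each of the 5 gaps contributes resistance (2/ε − 1) = 2/0.85 − 1 = 1.353; total = 6.765.
q = σ(T₁⁴ − T₂⁴) / 6.765 = 5.67×10⁻⁸ × 4.95×10^12 / 6.765 = 41500 W/m².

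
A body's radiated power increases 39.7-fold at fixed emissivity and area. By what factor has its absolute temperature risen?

factor ≈ 2.51

P ∝ T⁴ ⇒ T ∝ P^(1/4), so T scales by (39.7)^(1/4) = 2.51.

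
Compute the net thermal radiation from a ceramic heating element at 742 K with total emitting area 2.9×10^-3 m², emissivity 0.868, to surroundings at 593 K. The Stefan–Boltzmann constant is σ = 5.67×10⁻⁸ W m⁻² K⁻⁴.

Q = εσA(T⁴ − T_s⁴). T⁴ − T_s⁴ = (742)⁴ − (593)⁴ = 3.03×10^11 − 1.24×10^11 = 1.79×10^11 K⁴.
Q = 0.868 × 5.67×10⁻⁸ × 2.90×10^-3 × 1.79×10^11 = 25.6 W.

Q ≈ 25.6 W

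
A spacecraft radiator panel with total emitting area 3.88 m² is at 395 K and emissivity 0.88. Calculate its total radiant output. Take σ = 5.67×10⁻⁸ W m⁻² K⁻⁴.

P ≈ 4710 W

P = εσAT⁴ = 0.88 × 5.67×10⁻⁸ × 3.88 × (395)⁴ = 0.88 × 5.67×10⁻⁸ × 3.88 × 2.43×10^10.
P = 4710 W.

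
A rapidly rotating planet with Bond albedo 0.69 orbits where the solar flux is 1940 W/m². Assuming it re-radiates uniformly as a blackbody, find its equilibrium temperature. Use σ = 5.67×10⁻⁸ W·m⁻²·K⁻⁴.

Power absorbed = (1−a)S·πR²; power emitted = 4πR²σT⁴. Equating and cancelling πR²:
T = ((1−a)S / 4σ)^(1/4) = (601 / (4 × 5.67×10⁻⁸))^(1/4) = (2.65×10^9)^(1/4).
T = 227 K.

T ≈ 227 K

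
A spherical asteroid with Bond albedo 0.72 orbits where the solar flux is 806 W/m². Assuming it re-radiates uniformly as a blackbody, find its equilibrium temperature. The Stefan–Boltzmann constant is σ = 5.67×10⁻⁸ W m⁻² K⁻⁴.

T ≈ 178 K

Power absorbed = (1−a)S·πR²; power emitted = 4πR²σT⁴. Equating and cancelling πR²:
T = ((1−a)S / 4σ)^(1/4) = (226 / (4 × 5.67×10⁻⁸))^(1/4) = (9.95×10^8)^(1/4).
T = 178 K.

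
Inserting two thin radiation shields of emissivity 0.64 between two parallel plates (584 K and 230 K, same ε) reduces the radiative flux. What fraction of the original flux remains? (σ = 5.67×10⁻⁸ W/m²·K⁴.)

ratio ≈ 0.333

With N identical shields there are N+1 = 3 gaps in series, each with the same radiative resistance, so the flux falls to 1/(N+1) of its unshielded value.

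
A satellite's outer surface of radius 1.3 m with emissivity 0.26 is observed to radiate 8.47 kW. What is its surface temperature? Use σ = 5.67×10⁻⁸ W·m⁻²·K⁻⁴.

T ≈ 406 K

A = 4πr² = 4π × (1.3)² = 21.2 m².
From P = εσAT⁴, T = (P / εσA)^(1/4) = (8470 / (0.26 × 5.67×10⁻⁸ × 21.2))^(1/4).
T = (2.71×10^10)^(1/4) = 406 K.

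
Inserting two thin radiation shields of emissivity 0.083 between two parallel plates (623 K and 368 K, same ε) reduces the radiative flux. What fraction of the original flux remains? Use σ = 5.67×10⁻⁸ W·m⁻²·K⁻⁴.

ratio ≈ 0.333

With N identical shields there are N+1 = 3 gaps in series, each with the same radiative resistance, so the flux falls to 1/(N+1) of its unshielded value.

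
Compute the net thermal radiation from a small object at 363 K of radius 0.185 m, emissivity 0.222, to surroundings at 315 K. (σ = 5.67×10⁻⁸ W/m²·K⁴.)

A = 4πr² = 4π × (0.185)² = 0.430 m².
Q = εσA(T⁴ − T_s⁴). T⁴ − T_s⁴ = (363)⁴ − (315)⁴ = 1.74×10^10 − 9.85×10^9 = 7.52×10^9 K⁴.
Q = 0.222 × 5.67×10⁻⁸ × 0.430 × 7.52×10^9 = 40.7 W.

Q ≈ 40.7 W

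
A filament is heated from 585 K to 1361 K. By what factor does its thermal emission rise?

ratio ≈ 29.3

P ∝ T⁴, so the ratio is (1361/585)⁴ = (2.326)⁴ = 29.3.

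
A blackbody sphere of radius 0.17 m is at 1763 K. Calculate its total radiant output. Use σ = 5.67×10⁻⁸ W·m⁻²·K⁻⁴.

P ≈ 1.99×10^5 W

A = 4πr² = 4π × (0.17)² = 0.363 m².
P = σAT⁴ = 5.67×10⁻⁸ × 0.363 × (1763)⁴ = 5.67×10⁻⁸ × 0.363 × 9.66×10^12.
P = 1.99×10^5 W.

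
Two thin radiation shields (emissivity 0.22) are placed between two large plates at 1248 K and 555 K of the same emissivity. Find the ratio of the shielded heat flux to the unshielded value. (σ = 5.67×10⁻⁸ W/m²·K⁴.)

With N identical shields there are N+1 = 3 gaps in series, each with the same radiative resistance, so the flux falls to 1/(N+1) of its unshielded value.

ratio ≈ 0.333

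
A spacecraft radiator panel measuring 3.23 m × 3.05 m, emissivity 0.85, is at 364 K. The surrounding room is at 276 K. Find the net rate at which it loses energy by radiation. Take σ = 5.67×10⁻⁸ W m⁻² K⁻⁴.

A = 3.23 × 3.05 = 9.85 m².
Q = εσA(T⁴ − T_s⁴). T⁴ − T_s⁴ = (364)⁴ − (276)⁴ = 1.76×10^10 − 5.80×10^9 = 1.18×10^10 K⁴.
Q = 0.85 × 5.67×10⁻⁸ × 9.85 × 1.18×10^10 = 5580 W.

Q ≈ 5580 W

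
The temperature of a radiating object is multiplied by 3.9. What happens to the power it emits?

P ∝ T⁴, so the power scales as (3.9)⁴ = 231.

factor ≈ 231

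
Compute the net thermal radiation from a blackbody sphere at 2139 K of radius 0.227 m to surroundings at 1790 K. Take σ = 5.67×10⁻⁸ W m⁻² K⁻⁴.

A = 4πr² = 4π × (0.227)² = 0.648 m².
Q = σA(T⁴ − T_s⁴). T⁴ − T_s⁴ = (2139)⁴ − (1790)⁴ = 2.09×10^13 − 1.03×10^13 = 1.07×10^13 K⁴.
Q = 5.67×10⁻⁸ × 0.648 × 1.07×10^13 = 3.92×10^5 W.

Q ≈ 3.92×10^5 W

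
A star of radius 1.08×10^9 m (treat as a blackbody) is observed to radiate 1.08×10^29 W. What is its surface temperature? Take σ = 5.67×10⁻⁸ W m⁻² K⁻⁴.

T ≈ 19000 K

A = 4πr² = 4π × (1.08×10^9)² = 1.47×10^19 m².
From P = σAT⁴, T = (P / σA)^(1/4) = (1.08×10^29 / (5.67×10⁻⁸ × 1.47×10^19))^(1/4).
T = (1.30×10^17)^(1/4) = 19000 K.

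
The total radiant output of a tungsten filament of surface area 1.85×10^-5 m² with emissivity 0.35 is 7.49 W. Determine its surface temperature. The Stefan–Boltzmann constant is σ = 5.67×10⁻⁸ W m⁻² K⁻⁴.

From P = εσAT⁴, T = (P / εσA)^(1/4) = (7.49 / (0.35 × 5.67×10⁻⁸ × 1.85×10^-5))^(1/4).
T = (2.04×10^13)^(1/4) = 2130 K.

T ≈ 2130 K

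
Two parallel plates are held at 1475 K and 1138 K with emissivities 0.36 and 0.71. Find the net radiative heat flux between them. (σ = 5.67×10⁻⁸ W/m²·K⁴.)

For two large parallel gray plates, q = σ(T₁⁴ − T₂⁴) / (1/ε₁ + 1/ε₂ − 1).
1/ε₁ + 1/ε₂ − 1 = 1/0.36 + 1/0.71 − 1 = 3.186.
T₁⁴ − T₂⁴ = 4.73×10^12 − 1.68×10^12 = 3.06×10^12 K⁴.
q = 5.67×10⁻⁸ × 3.06×10^12 / 3.186 = 54400 W/m².

q ≈ 54400 W/m²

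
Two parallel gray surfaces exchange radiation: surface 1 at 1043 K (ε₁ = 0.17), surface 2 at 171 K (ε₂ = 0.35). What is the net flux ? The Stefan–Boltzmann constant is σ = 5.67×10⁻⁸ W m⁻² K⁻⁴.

For two large parallel gray plates, q = σ(T₁⁴ − T₂⁴) / (1/ε₁ + 1/ε₂ − 1).
1/ε₁ + 1/ε₂ − 1 = 1/0.17 + 1/0.35 − 1 = 7.739.
T₁⁴ − T₂⁴ = 1.18×10^12 − 8.55×10^8 = 1.18×10^12 K⁴.
q = 5.67×10⁻⁸ × 1.18×10^12 / 7.739 = 8660 W/m².

q ≈ 8660 W/m²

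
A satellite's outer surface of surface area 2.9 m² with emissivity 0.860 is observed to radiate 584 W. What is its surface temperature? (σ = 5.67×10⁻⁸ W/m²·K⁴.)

From P = εσAT⁴, T = (P / εσA)^(1/4) = (584 / (0.860 × 5.67×10⁻⁸ × 2.90))^(1/4).
T = (4.13×10^9)^(1/4) = 254 K.

T ≈ 254 K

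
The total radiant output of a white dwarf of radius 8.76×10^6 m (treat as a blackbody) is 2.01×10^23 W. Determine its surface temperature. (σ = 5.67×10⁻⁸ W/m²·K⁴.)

A = 4πr² = 4π × (8.76×10^6)² = 9.64×10^14 m².
From P = σAT⁴, T = (P / σA)^(1/4) = (2.01×10^23 / (5.67×10⁻⁸ × 9.64×10^14))^(1/4).
T = (3.68×10^15)^(1/4) = 7790 K.

T ≈ 7790 K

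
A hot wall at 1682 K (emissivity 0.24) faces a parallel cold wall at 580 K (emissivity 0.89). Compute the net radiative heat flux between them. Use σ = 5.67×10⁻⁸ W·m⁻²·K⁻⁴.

q ≈ 1.04×10^5 W/m²

For two large parallel gray plates, q = σ(T₁⁴ − T₂⁴) / (1/ε₁ + 1/ε₂ − 1).
1/ε₁ + 1/ε₂ − 1 = 1/0.24 + 1/0.89 − 1 = 4.290.
T₁⁴ − T₂⁴ = 8.00×10^12 − 1.13×10^11 = 7.89×10^12 K⁴.
q = 5.67×10⁻⁸ × 7.89×10^12 / 4.290 = 1.04×10^5 W/m².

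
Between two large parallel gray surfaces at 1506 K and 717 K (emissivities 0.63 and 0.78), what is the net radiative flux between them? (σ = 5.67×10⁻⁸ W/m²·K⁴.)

q ≈ 1.48×10^5 W/m²

For two large parallel gray plates, q = σ(T₁⁴ − T₂⁴) / (1/ε₁ + 1/ε₂ − 1).
1/ε₁ + 1/ε₂ − 1 = 1/0.63 + 1/0.78 − 1 = 1.869.
T₁⁴ − T₂⁴ = 5.14×10^12 − 2.64×10^11 = 4.88×10^12 K⁴.
q = 5.67×10⁻⁸ × 4.88×10^12 / 1.869 = 1.48×10^5 W/m².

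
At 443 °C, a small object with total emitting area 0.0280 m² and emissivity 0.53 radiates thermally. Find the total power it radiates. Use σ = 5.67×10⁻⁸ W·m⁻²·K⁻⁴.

443 °C = 716 K.
P = εσAT⁴ = 0.53 × 5.67×10⁻⁸ × 0.0280 × (716)⁴ = 0.53 × 5.67×10⁻⁸ × 0.0280 × 2.63×10^11.
P = 221 W.

P ≈ 221 W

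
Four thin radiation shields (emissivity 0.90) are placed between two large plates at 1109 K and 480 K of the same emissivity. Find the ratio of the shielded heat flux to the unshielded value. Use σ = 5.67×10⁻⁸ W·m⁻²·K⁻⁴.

With N identical shields there are N+1 = 5 gaps in series, each with the same radiative resistance, so the flux falls to 1/(N+1) of its unshielded value.

ratio ≈ 0.200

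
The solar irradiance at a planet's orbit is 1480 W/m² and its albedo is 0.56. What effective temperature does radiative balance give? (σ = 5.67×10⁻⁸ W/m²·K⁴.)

T ≈ 231 K

Power absorbed = (1−a)S·πR²; power emitted = 4πR²σT⁴. Equating and cancelling πR²:
T = ((1−a)S / 4σ)^(1/4) = (651 / (4 × 5.67×10⁻⁸))^(1/4) = (2.87×10^9)^(1/4).
T = 231 K.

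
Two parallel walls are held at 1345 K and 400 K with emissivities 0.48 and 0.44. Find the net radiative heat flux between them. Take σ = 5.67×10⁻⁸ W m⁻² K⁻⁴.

q ≈ 54900 W/m²

For two large parallel gray plates, q = σ(T₁⁴ − T₂⁴) / (1/ε₁ + 1/ε₂ − 1).
1/ε₁ + 1/ε₂ − 1 = 1/0.48 + 1/0.44 − 1 = 3.356.
T₁⁴ − T₂⁴ = 3.27×10^12 − 2.56×10^10 = 3.25×10^12 K⁴.
q = 5.67×10⁻⁸ × 3.25×10^12 / 3.356 = 54900 W/m².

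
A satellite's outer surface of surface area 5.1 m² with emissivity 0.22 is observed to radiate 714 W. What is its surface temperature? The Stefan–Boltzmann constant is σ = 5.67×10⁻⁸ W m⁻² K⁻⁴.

T ≈ 325 K

From P = εσAT⁴, T = (P / εσA)^(1/4) = (714 / (0.22 × 5.67×10⁻⁸ × 5.10))^(1/4).
T = (1.12×10^10)^(1/4) = 325 K.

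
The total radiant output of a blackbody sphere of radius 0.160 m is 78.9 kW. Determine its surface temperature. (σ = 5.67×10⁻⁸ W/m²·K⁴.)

A = 4πr² = 4π × (0.160)² = 0.322 m².
From P = σAT⁴, T = (P / σA)^(1/4) = (78900 / (5.67×10⁻⁸ × 0.322))^(1/4).
T = (4.33×10^12)^(1/4) = 1440 K.

T ≈ 1440 K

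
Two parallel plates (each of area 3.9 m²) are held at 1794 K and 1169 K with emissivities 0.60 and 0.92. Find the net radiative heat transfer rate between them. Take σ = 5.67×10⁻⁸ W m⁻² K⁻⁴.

Q ≈ 1.07×10^6 W

For two large parallel gray plates, q = σ(T₁⁴ − T₂⁴) / (1/ε₁ + 1/ε₂ − 1).
1/ε₁ + 1/ε₂ − 1 = 1/0.60 + 1/0.92 − 1 = 1.754.
T₁⁴ − T₂⁴ = 1.04×10^13 − 1.87×10^12 = 8.49×10^12 K⁴.
q = 5.67×10⁻⁸ × 8.49×10^12 / 1.754 = 2.75×10^5 W/m².
Q = q·A = 2.75×10^5 × 3.9 = 1.07×10^6 W.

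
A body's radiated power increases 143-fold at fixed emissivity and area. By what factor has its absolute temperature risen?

P ∝ T⁴ ⇒ T ∝ P^(1/4), so T scales by (143)^(1/4) = 3.46.

factor ≈ 3.46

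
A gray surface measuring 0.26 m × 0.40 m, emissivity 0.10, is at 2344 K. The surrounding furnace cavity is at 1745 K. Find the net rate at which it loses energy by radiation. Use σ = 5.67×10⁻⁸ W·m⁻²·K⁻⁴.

A = 0.26 × 0.40 = 0.104 m².
Q = εσA(T⁴ − T_s⁴). T⁴ − T_s⁴ = (2344)⁴ − (1745)⁴ = 3.02×10^13 − 9.27×10^12 = 2.09×10^13 K⁴.
Q = 0.10 × 5.67×10⁻⁸ × 0.104 × 2.09×10^13 = 12300 W.

Q ≈ 12300 W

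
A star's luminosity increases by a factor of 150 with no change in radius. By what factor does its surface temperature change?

factor ≈ 3.50

P ∝ T⁴ ⇒ T ∝ P^(1/4), so T scales by (150)^(1/4) = 3.50.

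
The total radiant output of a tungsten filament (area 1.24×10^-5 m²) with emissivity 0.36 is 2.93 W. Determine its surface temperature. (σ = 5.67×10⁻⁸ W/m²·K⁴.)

From P = εσAT⁴, T = (P / εσA)^(1/4) = (2.93 / (0.36 × 5.67×10⁻⁸ × 1.24×10^-5))^(1/4).
T = (1.16×10^13)^(1/4) = 1840 K.

T ≈ 1840 K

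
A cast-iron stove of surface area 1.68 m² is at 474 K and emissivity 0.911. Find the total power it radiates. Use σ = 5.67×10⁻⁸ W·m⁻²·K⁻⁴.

P = εσAT⁴ = 0.911 × 5.67×10⁻⁸ × 1.68 × (474)⁴ = 0.911 × 5.67×10⁻⁸ × 1.68 × 5.05×10^10.
P = 4380 W.

P ≈ 4380 W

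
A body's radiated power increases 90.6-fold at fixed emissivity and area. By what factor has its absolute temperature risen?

factor ≈ 3.09

P ∝ T⁴ ⇒ T ∝ P^(1/4), so T scales by (90.6)^(1/4) = 3.09.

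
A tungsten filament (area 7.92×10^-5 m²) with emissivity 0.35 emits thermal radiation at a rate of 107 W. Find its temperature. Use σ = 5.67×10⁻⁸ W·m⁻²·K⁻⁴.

T ≈ 2870 K

From P = εσAT⁴, T = (P / εσA)^(1/4) = (107 / (0.35 × 5.67×10⁻⁸ × 7.92×10^-5))^(1/4).
T = (6.81×10^13)^(1/4) = 2870 K.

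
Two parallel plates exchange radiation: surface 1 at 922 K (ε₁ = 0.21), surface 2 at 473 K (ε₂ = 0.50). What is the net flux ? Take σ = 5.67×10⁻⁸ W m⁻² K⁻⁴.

q ≈ 6620 W/m²

For two large parallel gray plates, q = σ(T₁⁴ − T₂⁴) / (1/ε₁ + 1/ε₂ − 1).
1/ε₁ + 1/ε₂ − 1 = 1/0.21 + 1/0.50 − 1 = 5.762.
T₁⁴ − T₂⁴ = 7.23×10^11 − 5.01×10^10 = 6.73×10^11 K⁴.
q = 5.67×10⁻⁸ × 6.73×10^11 / 5.762 = 6620 W/m².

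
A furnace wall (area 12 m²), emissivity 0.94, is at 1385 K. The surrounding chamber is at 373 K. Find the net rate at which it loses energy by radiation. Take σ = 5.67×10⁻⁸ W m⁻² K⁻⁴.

Q ≈ 2.34×10^6 W

Q = εσA(T⁴ − T_s⁴). T⁴ − T_s⁴ = (1385)⁴ − (373)⁴ = 3.68×10^12 − 1.94×10^10 = 3.66×10^12 K⁴.
Q = 0.94 × 5.67×10⁻⁸ × 12.0 × 3.66×10^12 = 2.34×10^6 W.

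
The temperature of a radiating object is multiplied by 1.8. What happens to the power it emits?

factor ≈ 10.5

P ∝ T⁴, so the power scales as (1.8)⁴ = 10.5.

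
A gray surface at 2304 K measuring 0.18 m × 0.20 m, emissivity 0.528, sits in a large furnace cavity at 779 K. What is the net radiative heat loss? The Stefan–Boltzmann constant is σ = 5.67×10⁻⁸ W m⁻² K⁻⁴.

Q ≈ 30000 W

A = 0.18 × 0.20 = 0.0360 m².
Q = εσA(T⁴ − T_s⁴). T⁴ − T_s⁴ = (2304)⁴ − (779)⁴ = 2.82×10^13 − 3.68×10^11 = 2.78×10^13 K⁴.
Q = 0.528 × 5.67×10⁻⁸ × 0.0360 × 2.78×10^13 = 30000 W.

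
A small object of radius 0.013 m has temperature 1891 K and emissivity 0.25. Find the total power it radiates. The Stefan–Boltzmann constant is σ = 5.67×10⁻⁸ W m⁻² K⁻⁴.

P ≈ 385 W

A = 4πr² = 4π × (0.013)² = 2.12×10^-3 m².
Stefan–Boltzmann: P = εσAT⁴ = 0.25 × 5.67×10⁻⁸ × 2.12×10^-3 × (1891)⁴ = 0.25 × 5.67×10⁻⁸ × 2.12×10^-3 × 1.28×10^13.
P = 385 W.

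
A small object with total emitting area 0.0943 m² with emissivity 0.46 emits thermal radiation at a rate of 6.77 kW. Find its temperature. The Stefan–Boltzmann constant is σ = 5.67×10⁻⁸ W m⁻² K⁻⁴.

From P = εσAT⁴, T = (P / εσA)^(1/4) = (6770 / (0.46 × 5.67×10⁻⁸ × 0.0943))^(1/4).
T = (2.75×10^12)^(1/4) = 1290 K.

T ≈ 1290 K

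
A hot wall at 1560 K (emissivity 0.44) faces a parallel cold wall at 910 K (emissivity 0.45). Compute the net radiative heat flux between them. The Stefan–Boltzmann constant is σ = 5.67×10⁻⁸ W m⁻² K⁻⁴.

For two large parallel gray plates, q = σ(T₁⁴ − T₂⁴) / (1/ε₁ + 1/ε₂ − 1).
1/ε₁ + 1/ε₂ − 1 = 1/0.44 + 1/0.45 − 1 = 3.495.
T₁⁴ − T₂⁴ = 5.92×10^12 − 6.86×10^11 = 5.24×10^12 K⁴.
q = 5.67×10⁻⁸ × 5.24×10^12 / 3.495 = 85000 W/m².

q ≈ 85000 W/m²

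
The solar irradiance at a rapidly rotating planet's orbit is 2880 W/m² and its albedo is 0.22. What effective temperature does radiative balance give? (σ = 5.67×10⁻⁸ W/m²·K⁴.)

T ≈ 315 K

Power absorbed = (1−a)S·πR²; power emitted = 4πR²σT⁴. Equating and cancelling πR²:
T = ((1−a)S / 4σ)^(1/4) = (2250 / (4 × 5.67×10⁻⁸))^(1/4) = (9.90×10^9)^(1/4).
T = 315 K.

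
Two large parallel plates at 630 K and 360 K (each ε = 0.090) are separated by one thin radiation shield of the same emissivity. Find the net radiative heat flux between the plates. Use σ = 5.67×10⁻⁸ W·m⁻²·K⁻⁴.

q ≈ 188 W/m²

Each of the 2 gaps contributes resistance (2/ε − 1) = 2/0.090 − 1 = 21.22; total = 42.44.
q = σ(T₁⁴ − T₂⁴) / 42.44 = 5.67×10⁻⁸ × 1.41×10^11 / 42.44 = 188 W/m².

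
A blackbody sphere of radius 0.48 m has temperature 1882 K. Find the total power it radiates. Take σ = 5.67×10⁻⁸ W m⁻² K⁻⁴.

P ≈ 2.06×10^6 W

A = 4πr² = 4π × (0.48)² = 2.90 m².
P = σAT⁴ = 5.67×10⁻⁸ × 2.90 × (1882)⁴ = 5.67×10⁻⁸ × 2.90 × 1.25×10^13.
P = 2.06×10^6 W.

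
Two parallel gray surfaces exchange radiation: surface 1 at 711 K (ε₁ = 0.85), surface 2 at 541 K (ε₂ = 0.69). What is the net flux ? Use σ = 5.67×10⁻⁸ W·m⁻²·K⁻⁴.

For two large parallel gray plates, q = σ(T₁⁴ − T₂⁴) / (1/ε₁ + 1/ε₂ − 1).
1/ε₁ + 1/ε₂ − 1 = 1/0.85 + 1/0.69 − 1 = 1.626.
T₁⁴ − T₂⁴ = 2.56×10^11 − 8.57×10^10 = 1.70×10^11 K⁴.
q = 5.67×10⁻⁸ × 1.70×10^11 / 1.626 = 5930 W/m².

q ≈ 5930 W/m²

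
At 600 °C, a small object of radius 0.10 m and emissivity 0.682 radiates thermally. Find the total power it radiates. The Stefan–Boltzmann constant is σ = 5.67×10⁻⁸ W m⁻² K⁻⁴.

A = 4πr² = 4π × (0.10)² = 0.126 m².
600 °C = 873 K.
P = εσAT⁴ = 0.682 × 5.67×10⁻⁸ × 0.126 × (873)⁴ = 0.682 × 5.67×10⁻⁸ × 0.126 × 5.81×10^11.
P = 2820 W.

P ≈ 2820 W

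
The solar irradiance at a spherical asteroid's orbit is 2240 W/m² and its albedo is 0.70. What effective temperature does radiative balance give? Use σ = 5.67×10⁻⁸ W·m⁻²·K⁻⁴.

Power absorbed = (1−a)S·πR²; power emitted = 4πR²σT⁴. Equating and cancelling πR²:
T = ((1−a)S / 4σ)^(1/4) = (672 / (4 × 5.67×10⁻⁸))^(1/4) = (2.96×10^9)^(1/4).
T = 233 K.

T ≈ 233 K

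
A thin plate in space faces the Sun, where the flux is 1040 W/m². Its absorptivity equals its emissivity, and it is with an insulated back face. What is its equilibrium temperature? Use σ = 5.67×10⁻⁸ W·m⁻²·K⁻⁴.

T ≈ 368 K

Absorbed flux αS = emitted flux εσT⁴ (one radiating face); with α = ε, T = (S/σ)^(1/4).
T = (1040 / 5.67×10⁻⁸)^(1/4) = (1.83×10^10)^(1/4).
T = 368 K.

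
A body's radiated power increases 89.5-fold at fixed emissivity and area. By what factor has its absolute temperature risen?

factor ≈ 3.08

P ∝ T⁴ ⇒ T ∝ P^(1/4), so T scales by (89.5)^(1/4) = 3.08.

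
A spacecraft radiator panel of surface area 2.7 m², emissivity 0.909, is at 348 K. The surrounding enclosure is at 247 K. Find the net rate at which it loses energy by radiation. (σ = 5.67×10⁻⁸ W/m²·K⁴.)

Q ≈ 1520 W

Q = εσA(T⁴ − T_s⁴). T⁴ − T_s⁴ = (348)⁴ − (247)⁴ = 1.47×10^10 − 3.72×10^9 = 1.09×10^10 K⁴.
Q = 0.909 × 5.67×10⁻⁸ × 2.70 × 1.09×10^10 = 1520 W.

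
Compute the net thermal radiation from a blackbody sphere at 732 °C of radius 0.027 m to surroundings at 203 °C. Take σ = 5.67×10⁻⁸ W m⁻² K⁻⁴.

Q ≈ 503 W

A = 4πr² = 4π × (0.027)² = 9.16×10^-3 m².
Convert: 732 °C = 1005 K; 203 °C = 476 K.
Q = σA(T⁴ − T_s⁴). T⁴ − T_s⁴ = (1005)⁴ − (476)⁴ = 1.02×10^12 − 5.13×10^10 = 9.69×10^11 K⁴.
Q = 5.67×10⁻⁸ × 9.16×10^-3 × 9.69×10^11 = 503 W.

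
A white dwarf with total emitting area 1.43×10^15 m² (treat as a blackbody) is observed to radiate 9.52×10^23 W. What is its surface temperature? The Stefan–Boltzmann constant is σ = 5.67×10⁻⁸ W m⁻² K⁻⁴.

From P = σAT⁴, T = (P / σA)^(1/4) = (9.52×10^23 / (5.67×10⁻⁸ × 1.43×10^15))^(1/4).
T = (1.17×10^16)^(1/4) = 10400 K.

T ≈ 10400 K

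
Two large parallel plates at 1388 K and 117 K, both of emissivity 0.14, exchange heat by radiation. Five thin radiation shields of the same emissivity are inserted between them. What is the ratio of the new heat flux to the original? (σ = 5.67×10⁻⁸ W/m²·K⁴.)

ratio ≈ 0.167

With N identical shields there are N+1 = 6 gaps in series, each with the same radiative resistance, so the flux falls to 1/(N+1) of its unshielded value.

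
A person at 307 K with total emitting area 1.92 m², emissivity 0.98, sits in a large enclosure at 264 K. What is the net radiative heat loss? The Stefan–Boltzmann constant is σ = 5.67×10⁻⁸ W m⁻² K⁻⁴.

Q ≈ 429 W

Q = εσA(T⁴ − T_s⁴). T⁴ − T_s⁴ = (307)⁴ − (264)⁴ = 8.88×10^9 − 4.86×10^9 = 4.03×10^9 K⁴.
Q = 0.98 × 5.67×10⁻⁸ × 1.92 × 4.03×10^9 = 429 W.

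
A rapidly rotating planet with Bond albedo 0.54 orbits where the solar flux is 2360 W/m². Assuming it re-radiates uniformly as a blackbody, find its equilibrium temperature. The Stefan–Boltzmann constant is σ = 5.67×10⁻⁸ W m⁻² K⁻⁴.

T ≈ 263 K

Power absorbed = (1−a)S·πR²; power emitted = 4πR²σT⁴. Equating and cancelling πR²:
T = ((1−a)S / 4σ)^(1/4) = (1090 / (4 × 5.67×10⁻⁸))^(1/4) = (4.79×10^9)^(1/4).
T = 263 K.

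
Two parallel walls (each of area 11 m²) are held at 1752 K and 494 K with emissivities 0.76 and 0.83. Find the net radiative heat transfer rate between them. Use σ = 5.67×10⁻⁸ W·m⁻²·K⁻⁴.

For two large parallel gray plates, q = σ(T₁⁴ − T₂⁴) / (1/ε₁ + 1/ε₂ − 1).
1/ε₁ + 1/ε₂ − 1 = 1/0.76 + 1/0.83 − 1 = 1.521.
T₁⁴ − T₂⁴ = 9.42×10^12 − 5.96×10^10 = 9.36×10^12 K⁴.
q = 5.67×10⁻⁸ × 9.36×10^12 / 1.521 = 3.49×10^5 W/m².
Q = q·A = 3.49×10^5 × 11 = 3.84×10^6 W.

Q ≈ 3.84×10^6 W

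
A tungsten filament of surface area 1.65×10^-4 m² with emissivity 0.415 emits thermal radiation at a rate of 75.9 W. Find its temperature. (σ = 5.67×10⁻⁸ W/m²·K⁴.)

T ≈ 2100 K

From P = εσAT⁴, T = (P / εσA)^(1/4) = (75.9 / (0.415 × 5.67×10⁻⁸ × 1.65×10^-4))^(1/4).
T = (1.95×10^13)^(1/4) = 2100 K.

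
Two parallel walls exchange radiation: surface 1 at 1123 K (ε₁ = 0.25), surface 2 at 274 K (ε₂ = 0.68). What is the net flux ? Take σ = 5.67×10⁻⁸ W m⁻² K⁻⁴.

For two large parallel gray plates, q = σ(T₁⁴ − T₂⁴) / (1/ε₁ + 1/ε₂ − 1).
1/ε₁ + 1/ε₂ − 1 = 1/0.25 + 1/0.68 − 1 = 4.471.
T₁⁴ − T₂⁴ = 1.59×10^12 − 5.64×10^9 = 1.58×10^12 K⁴.
q = 5.67×10⁻⁸ × 1.58×10^12 / 4.471 = 20100 W/m².

q ≈ 20100 W/m²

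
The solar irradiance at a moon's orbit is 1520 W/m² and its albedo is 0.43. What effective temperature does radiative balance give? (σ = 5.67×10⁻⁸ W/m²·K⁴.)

Power absorbed = (1−a)S·πR²; power emitted = 4πR²σT⁴. Equating and cancelling πR²:
T = ((1−a)S / 4σ)^(1/4) = (866 / (4 × 5.67×10⁻⁸))^(1/4) = (3.82×10^9)^(1/4).
T = 249 K.

T ≈ 249 K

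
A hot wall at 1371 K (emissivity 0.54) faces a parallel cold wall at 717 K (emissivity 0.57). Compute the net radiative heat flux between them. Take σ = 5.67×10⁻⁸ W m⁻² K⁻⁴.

For two large parallel gray plates, q = σ(T₁⁴ − T₂⁴) / (1/ε₁ + 1/ε₂ − 1).
1/ε₁ + 1/ε₂ − 1 = 1/0.54 + 1/0.57 − 1 = 2.606.
T₁⁴ − T₂⁴ = 3.53×10^12 − 2.64×10^11 = 3.27×10^12 K⁴.
q = 5.67×10⁻⁸ × 3.27×10^12 / 2.606 = 71100 W/m².

q ≈ 71100 W/m²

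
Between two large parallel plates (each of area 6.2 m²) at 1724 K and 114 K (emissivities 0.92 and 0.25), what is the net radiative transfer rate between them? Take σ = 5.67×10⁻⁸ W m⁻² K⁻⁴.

Q ≈ 7.60×10^5 W

For two large parallel gray plates, q = σ(T₁⁴ − T₂⁴) / (1/ε₁ + 1/ε₂ − 1).
1/ε₁ + 1/ε₂ − 1 = 1/0.92 + 1/0.25 − 1 = 4.087.
T₁⁴ − T₂⁴ = 8.83×10^12 − 1.69×10^8 = 8.83×10^12 K⁴.
q = 5.67×10⁻⁸ × 8.83×10^12 / 4.087 = 1.23×10^5 W/m².
Q = q·A = 1.23×10^5 × 6.2 = 7.60×10^5 W.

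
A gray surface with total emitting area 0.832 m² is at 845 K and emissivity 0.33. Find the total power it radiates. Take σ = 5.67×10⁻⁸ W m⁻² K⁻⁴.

P ≈ 7940 W

Stefan–Boltzmann: P = εσAT⁴ = 0.33 × 5.67×10⁻⁸ × 0.832 × (845)⁴ = 0.33 × 5.67×10⁻⁸ × 0.832 × 5.10×10^11.
P = 7940 W.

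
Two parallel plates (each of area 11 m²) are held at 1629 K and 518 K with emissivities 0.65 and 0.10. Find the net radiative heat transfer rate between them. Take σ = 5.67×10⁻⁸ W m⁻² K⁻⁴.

For two large parallel gray plates, q = σ(T₁⁴ − T₂⁴) / (1/ε₁ + 1/ε₂ − 1).
1/ε₁ + 1/ε₂ − 1 = 1/0.65 + 1/0.10 − 1 = 10.54.
T₁⁴ − T₂⁴ = 7.04×10^12 − 7.20×10^10 = 6.97×10^12 K⁴.
q = 5.67×10⁻⁸ × 6.97×10^12 / 10.54 = 37500 W/m².
Q = q·A = 37500 × 11 = 4.12×10^5 W.

Q ≈ 4.12×10^5 W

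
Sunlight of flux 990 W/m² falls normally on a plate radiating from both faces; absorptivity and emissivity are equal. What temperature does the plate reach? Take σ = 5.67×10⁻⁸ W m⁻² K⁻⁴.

Absorbed flux αS = emitted flux 2εσT⁴ per unit area; with α = ε this gives T = (S/2σ)^(1/4).
T = (990 / (2 × 5.67×10⁻⁸))^(1/4) = (8.73×10^9)^(1/4).
T = 306 K.

T ≈ 306 K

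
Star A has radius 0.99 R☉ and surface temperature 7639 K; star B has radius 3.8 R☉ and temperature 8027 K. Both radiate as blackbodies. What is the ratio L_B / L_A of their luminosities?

L = 4πR²σT⁴ ∝ R²T⁴, so L_B/L_A = (3.8/0.99)² × (8027/7639)⁴ = 14.7 × 1.22 = 18.0.

L_B/L_A ≈ 18.0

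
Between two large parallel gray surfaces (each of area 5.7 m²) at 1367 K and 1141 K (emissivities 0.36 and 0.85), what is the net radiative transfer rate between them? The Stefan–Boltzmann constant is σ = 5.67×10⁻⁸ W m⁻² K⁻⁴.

Q ≈ 1.97×10^5 W

For two large parallel gray plates, q = σ(T₁⁴ − T₂⁴) / (1/ε₁ + 1/ε₂ − 1).
1/ε₁ + 1/ε₂ − 1 = 1/0.36 + 1/0.85 − 1 = 2.954.
T₁⁴ − T₂⁴ = 3.49×10^12 − 1.69×10^12 = 1.80×10^12 K⁴.
q = 5.67×10⁻⁸ × 1.80×10^12 / 2.954 = 34500 W/m².
Q = q·A = 34500 × 5.7 = 1.97×10^5 W.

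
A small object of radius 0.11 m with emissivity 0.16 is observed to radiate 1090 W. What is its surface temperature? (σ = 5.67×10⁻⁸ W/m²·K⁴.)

T ≈ 943 K

A = 4πr² = 4π × (0.11)² = 0.152 m².
From P = εσAT⁴, T = (P / εσA)^(1/4) = (1090 / (0.16 × 5.67×10⁻⁸ × 0.152))^(1/4).
T = (7.90×10^11)^(1/4) = 943 K.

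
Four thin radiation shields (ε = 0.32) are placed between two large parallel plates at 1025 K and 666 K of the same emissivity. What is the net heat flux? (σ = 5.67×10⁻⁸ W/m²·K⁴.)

Each of the 5 gaps contributes resistance (2/ε − 1) = 2/0.32 − 1 = 5.250; total = 26.25.
q = σ(T₁⁴ − T₂⁴) / 26.25 = 5.67×10⁻⁸ × 9.07×10^11 / 26.25 = 1960 W/m².

q ≈ 1960 W/m²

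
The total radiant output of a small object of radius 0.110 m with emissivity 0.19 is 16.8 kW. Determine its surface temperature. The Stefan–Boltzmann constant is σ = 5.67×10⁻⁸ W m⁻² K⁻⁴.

A = 4πr² = 4π × (0.110)² = 0.152 m².
From P = εσAT⁴, T = (P / εσA)^(1/4) = (16800 / (0.19 × 5.67×10⁻⁸ × 0.152))^(1/4).
T = (1.03×10^13)^(1/4) = 1790 K.

T ≈ 1790 K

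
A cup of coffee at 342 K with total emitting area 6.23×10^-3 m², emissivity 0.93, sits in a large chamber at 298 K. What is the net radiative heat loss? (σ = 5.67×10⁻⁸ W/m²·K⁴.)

Q = εσA(T⁴ − T_s⁴). T⁴ − T_s⁴ = (342)⁴ − (298)⁴ = 1.37×10^10 − 7.89×10^9 = 5.79×10^9 K⁴.
Q = 0.93 × 5.67×10⁻⁸ × 6.23×10^-3 × 5.79×10^9 = 1.90 W.

Q ≈ 1.90 W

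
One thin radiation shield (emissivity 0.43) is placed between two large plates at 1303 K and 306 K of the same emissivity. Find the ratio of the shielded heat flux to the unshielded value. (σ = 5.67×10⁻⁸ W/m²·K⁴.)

ratio ≈ 0.500

With N identical shields there are N+1 = 2 gaps in series, each with the same radiative resistance, so the flux falls to 1/(N+1) of its unshielded value.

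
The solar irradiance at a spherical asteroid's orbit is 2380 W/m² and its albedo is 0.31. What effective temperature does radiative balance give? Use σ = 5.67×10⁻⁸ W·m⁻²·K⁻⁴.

T ≈ 292 K

Power absorbed = (1−a)S·πR²; power emitted = 4πR²σT⁴. Equating and cancelling πR²:
T = ((1−a)S / 4σ)^(1/4) = (1640 / (4 × 5.67×10⁻⁸))^(1/4) = (7.24×10^9)^(1/4).
T = 292 K.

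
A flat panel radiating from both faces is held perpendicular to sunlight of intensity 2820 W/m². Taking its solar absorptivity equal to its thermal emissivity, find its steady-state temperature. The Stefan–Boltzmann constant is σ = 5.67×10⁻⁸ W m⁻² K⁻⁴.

Absorbed flux αS = emitted flux 2εσT⁴ per unit area; with α = ε this gives T = (S/2σ)^(1/4).
T = (2820 / (2 × 5.67×10⁻⁸))^(1/4) = (2.49×10^10)^(1/4).
T = 397 K.

T ≈ 397 K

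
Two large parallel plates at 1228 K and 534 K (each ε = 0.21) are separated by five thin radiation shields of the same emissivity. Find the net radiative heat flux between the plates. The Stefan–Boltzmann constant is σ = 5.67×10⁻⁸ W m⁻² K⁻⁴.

q ≈ 2430 W/m²

Each of the 6 gaps contributes resistance (2/ε − 1) = 2/0.21 − 1 = 8.524; total = 51.14.
q = σ(T₁⁴ − T₂⁴) / 51.14 = 5.67×10⁻⁸ × 2.19×10^12 / 51.14 = 2430 W/m².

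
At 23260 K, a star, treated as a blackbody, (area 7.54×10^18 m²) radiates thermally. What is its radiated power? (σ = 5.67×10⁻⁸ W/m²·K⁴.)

P ≈ 1.25×10^29 W

P = σAT⁴ = 5.67×10⁻⁸ × 7.54×10^18 × (23260)⁴ = 5.67×10⁻⁸ × 7.54×10^18 × 2.93×10^17.
P = 1.25×10^29 W.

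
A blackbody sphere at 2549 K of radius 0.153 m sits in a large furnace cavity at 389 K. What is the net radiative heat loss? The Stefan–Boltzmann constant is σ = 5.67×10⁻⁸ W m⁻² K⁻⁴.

A = 4πr² = 4π × (0.153)² = 0.294 m².
Q = σA(T⁴ − T_s⁴). T⁴ − T_s⁴ = (2549)⁴ − (389)⁴ = 4.22×10^13 − 2.29×10^10 = 4.22×10^13 K⁴.
Q = 5.67×10⁻⁸ × 0.294 × 4.22×10^13 = 7.04×10^5 W.

Q ≈ 7.04×10^5 W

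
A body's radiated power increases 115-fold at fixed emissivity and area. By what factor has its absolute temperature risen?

P ∝ T⁴ ⇒ T ∝ P^(1/4), so T scales by (115)^(1/4) = 3.27.

factor ≈ 3.27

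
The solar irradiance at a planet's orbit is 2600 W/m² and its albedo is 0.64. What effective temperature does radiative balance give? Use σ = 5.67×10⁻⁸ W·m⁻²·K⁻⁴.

T ≈ 253 K

Power absorbed = (1−a)S·πR²; power emitted = 4πR²σT⁴. Equating and cancelling πR²:
T = ((1−a)S / 4σ)^(1/4) = (936 / (4 × 5.67×10⁻⁸))^(1/4) = (4.13×10^9)^(1/4).
T = 253 K.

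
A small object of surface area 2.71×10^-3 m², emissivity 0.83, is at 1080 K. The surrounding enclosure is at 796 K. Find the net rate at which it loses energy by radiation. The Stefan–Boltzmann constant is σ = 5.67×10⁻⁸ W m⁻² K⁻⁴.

Q = εσA(T⁴ − T_s⁴). T⁴ − T_s⁴ = (1080)⁴ − (796)⁴ = 1.36×10^12 − 4.01×10^11 = 9.59×10^11 K⁴.
Q = 0.83 × 5.67×10⁻⁸ × 2.71×10^-3 × 9.59×10^11 = 122 W.

Q ≈ 122 W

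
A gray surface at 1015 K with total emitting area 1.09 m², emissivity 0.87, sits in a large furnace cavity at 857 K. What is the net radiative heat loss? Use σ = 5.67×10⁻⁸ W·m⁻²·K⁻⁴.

Q = εσA(T⁴ − T_s⁴). T⁴ − T_s⁴ = (1015)⁴ − (857)⁴ = 1.06×10^12 − 5.39×10^11 = 5.22×10^11 K⁴.
Q = 0.87 × 5.67×10⁻⁸ × 1.09 × 5.22×10^11 = 28100 W.

Q ≈ 28100 W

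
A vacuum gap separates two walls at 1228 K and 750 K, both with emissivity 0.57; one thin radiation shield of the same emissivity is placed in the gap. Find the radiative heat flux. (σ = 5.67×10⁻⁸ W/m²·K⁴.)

Each of the 2 gaps contributes resistance (2/ε − 1) = 2/0.57 − 1 = 2.509; total = 5.018.
q = σ(T₁⁴ − T₂⁴) / 5.018 = 5.67×10⁻⁸ × 1.96×10^12 / 5.018 = 22100 W/m².

q ≈ 22100 W/m²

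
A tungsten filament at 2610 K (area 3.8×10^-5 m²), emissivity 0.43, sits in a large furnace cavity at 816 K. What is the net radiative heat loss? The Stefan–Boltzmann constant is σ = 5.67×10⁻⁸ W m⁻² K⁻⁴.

Q = εσA(T⁴ − T_s⁴). T⁴ − T_s⁴ = (2610)⁴ − (816)⁴ = 4.64×10^13 − 4.43×10^11 = 4.60×10^13 K⁴.
Q = 0.43 × 5.67×10⁻⁸ × 3.80×10^-5 × 4.60×10^13 = 42.6 W.

Q ≈ 42.6 W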